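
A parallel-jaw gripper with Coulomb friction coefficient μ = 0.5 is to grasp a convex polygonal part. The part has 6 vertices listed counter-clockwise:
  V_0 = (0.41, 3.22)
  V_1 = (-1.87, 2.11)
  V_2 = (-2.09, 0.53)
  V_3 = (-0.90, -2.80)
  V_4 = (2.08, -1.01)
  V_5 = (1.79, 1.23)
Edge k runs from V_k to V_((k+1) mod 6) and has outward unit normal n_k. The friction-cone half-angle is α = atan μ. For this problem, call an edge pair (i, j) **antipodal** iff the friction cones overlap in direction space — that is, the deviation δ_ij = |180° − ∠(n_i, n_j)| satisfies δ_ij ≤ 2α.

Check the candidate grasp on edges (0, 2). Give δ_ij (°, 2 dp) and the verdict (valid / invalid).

α = atan 0.5 = 26.57°;  2α = 53.13°
edge 0: e_0 = (-2.28, -1.11);  n_0 = (-0.4377, +0.8991)
edge 2: e_2 = (+1.19, -3.33);  n_2 = (-0.9417, -0.3365)
∠(n_0, n_2) = 83.71°
δ = |180° − 83.71°| = 96.29°
96.29° > 2α = 53.13°  →  invalid

δ = 96.29°, invalid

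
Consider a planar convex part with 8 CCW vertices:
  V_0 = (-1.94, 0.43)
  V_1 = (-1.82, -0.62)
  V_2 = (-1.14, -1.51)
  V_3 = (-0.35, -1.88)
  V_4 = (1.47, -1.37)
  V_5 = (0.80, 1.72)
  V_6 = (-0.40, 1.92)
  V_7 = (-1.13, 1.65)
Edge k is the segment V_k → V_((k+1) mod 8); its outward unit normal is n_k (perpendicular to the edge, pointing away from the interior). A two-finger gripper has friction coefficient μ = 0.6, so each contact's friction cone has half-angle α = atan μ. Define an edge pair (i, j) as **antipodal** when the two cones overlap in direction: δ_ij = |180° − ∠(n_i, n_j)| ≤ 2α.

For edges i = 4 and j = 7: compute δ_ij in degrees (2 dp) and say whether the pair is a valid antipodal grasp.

α = atan 0.6 = 30.96°;  2α = 61.93°
edge 4: e_4 = (-0.67, +3.09);  n_4 = (+0.9773, +0.2119)
edge 7: e_7 = (-0.81, -1.22);  n_7 = (-0.8331, +0.5531)
∠(n_4, n_7) = 134.18°
δ = |180° − 134.18°| = 45.82°
45.82° ≤ 2α = 61.93°  →  valid

δ = 45.82°, valid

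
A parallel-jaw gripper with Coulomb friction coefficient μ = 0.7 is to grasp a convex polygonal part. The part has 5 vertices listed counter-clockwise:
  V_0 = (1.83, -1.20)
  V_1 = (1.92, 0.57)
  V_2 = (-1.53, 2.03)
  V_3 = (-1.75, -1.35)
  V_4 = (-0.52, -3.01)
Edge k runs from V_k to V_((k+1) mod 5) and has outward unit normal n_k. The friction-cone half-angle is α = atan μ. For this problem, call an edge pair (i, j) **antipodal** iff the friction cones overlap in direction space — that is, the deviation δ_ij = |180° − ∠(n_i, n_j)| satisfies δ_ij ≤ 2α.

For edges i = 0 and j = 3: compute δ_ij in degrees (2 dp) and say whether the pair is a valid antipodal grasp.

α = atan 0.7 = 34.99°;  2α = 69.98°
edge 0: e_0 = (+0.09, +1.77);  n_0 = (+0.9987, -0.0508)
edge 3: e_3 = (+1.23, -1.66);  n_3 = (-0.8035, -0.5953)
∠(n_0, n_3) = 140.55°
δ = |180° − 140.55°| = 39.45°
39.45° ≤ 2α = 69.98°  →  valid

δ = 39.45°, valid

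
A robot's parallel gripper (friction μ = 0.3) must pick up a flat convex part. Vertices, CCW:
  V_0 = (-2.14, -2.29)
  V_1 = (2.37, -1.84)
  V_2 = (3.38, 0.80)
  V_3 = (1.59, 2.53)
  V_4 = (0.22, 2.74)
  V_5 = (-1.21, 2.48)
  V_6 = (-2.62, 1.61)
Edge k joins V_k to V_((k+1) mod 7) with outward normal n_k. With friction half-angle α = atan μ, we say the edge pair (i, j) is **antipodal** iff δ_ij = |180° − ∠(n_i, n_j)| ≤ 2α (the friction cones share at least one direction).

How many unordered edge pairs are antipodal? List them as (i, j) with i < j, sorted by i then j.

count = 4; pairs: (0,3), (0,4), (0,5), (1,6)

α = atan 0.3 = 16.70°;  2α = 33.40°
n_0 = (+0.0993, -0.9951)
n_1 = (+0.9340, -0.3573)
n_2 = (+0.6950, +0.7191)
n_3 = (+0.1515, +0.9885)
n_4 = (-0.1789, +0.9839)
n_5 = (-0.5251, +0.8510)
n_6 = (-0.9925, -0.1222)
  (0,1): δ = 116.63°  ·
  (0,2): δ = 49.72°  ·
  (0,3): δ = 14.41°  ✓
  (0,4): δ = 4.61°  ✓
  (0,5): δ = 25.98°  ✓
  (0,6): δ = 91.32°  ·
  (1,2): δ = 113.09°  ·
  (1,3): δ = 77.78°  ·
  (1,4): δ = 58.76°  ·
  (1,5): δ = 37.39°  ·
  (1,6): δ = 27.95°  ✓
  (2,3): δ = 144.69°  ·
  (2,4): δ = 125.67°  ·
  (2,5): δ = 104.30°  ·
  (2,6): δ = 38.96°  ·
  (3,4): δ = 160.98°  ·
  (3,5): δ = 139.61°  ·
  (3,6): δ = 74.27°  ·
  (4,5): δ = 158.63°  ·
  (4,6): δ = 93.29°  ·
  (5,6): δ = 114.66°  ·
antipodal pairs: 4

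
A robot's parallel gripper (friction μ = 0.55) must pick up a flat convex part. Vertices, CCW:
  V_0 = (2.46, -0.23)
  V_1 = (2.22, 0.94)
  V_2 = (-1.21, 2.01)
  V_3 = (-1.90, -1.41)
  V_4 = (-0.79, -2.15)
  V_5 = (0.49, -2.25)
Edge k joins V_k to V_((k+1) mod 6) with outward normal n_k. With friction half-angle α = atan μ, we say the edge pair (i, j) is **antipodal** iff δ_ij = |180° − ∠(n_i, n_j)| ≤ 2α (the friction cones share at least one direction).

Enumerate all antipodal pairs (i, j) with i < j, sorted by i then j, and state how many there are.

α = atan 0.55 = 28.81°;  2α = 57.62°
n_0 = (+0.9796, +0.2009)
n_1 = (+0.2978, +0.9546)
n_2 = (-0.9802, +0.1978)
n_3 = (-0.5547, -0.8321)
n_4 = (-0.0779, -0.9970)
n_5 = (+0.7159, -0.6982)
  (0,1): δ = 118.92°  ·
  (0,2): δ = 23.00°  ✓
  (0,3): δ = 44.72°  ✓
  (0,4): δ = 73.94°  ·
  (0,5): δ = 124.13°  ·
  (1,2): δ = 84.08°  ·
  (1,3): δ = 16.36°  ✓
  (1,4): δ = 12.86°  ✓
  (1,5): δ = 63.04°  ·
  (2,3): δ = 112.28°  ·
  (2,4): δ = 83.06°  ·
  (2,5): δ = 32.88°  ✓
  (3,4): δ = 150.78°  ·
  (3,5): δ = 100.59°  ·
  (4,5): δ = 129.81°  ·
antipodal pairs: 5

count = 5; pairs: (0,2), (0,3), (1,3), (1,4), (2,5)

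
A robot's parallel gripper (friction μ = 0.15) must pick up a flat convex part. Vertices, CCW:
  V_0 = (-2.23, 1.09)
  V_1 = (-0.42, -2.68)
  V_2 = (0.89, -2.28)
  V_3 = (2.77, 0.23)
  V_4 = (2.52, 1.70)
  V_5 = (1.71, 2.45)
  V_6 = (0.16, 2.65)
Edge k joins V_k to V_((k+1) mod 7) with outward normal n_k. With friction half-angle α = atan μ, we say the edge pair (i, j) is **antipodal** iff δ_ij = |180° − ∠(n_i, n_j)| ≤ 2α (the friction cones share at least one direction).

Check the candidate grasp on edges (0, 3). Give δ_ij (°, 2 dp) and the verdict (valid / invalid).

α = atan 0.15 = 8.53°;  2α = 17.06°
edge 0: e_0 = (+1.81, -3.77);  n_0 = (-0.9015, -0.4328)
edge 3: e_3 = (-0.25, +1.47);  n_3 = (+0.9858, +0.1677)
∠(n_0, n_3) = 164.01°
δ = |180° − 164.01°| = 15.99°
15.99° ≤ 2α = 17.06°  →  valid

δ = 15.99°, valid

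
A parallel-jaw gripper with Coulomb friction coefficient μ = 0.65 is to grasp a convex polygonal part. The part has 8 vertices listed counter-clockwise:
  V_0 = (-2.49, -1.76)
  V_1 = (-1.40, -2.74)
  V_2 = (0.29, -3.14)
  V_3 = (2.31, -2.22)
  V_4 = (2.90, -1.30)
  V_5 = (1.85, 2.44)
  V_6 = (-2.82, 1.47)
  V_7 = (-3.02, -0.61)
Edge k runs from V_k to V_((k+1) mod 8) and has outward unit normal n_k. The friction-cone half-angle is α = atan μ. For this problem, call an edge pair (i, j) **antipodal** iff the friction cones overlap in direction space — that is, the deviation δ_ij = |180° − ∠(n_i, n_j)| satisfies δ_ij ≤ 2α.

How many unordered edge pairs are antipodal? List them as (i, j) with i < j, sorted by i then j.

count = 11; pairs: (0,4), (0,5), (1,4), (1,5), (2,5), (2,6), (3,5), (3,6), (3,7), (4,6), (4,7)

α = atan 0.65 = 33.02°;  2α = 66.05°
n_0 = (-0.6686, -0.7436)
n_1 = (-0.2303, -0.9731)
n_2 = (+0.4145, -0.9101)
n_3 = (+0.8418, -0.5398)
n_4 = (+0.9628, +0.2703)
n_5 = (-0.2034, +0.9791)
n_6 = (-0.9954, +0.0957)
n_7 = (-0.9082, -0.4186)
  (0,1): δ = 151.36°  ·
  (0,2): δ = 113.56°  ·
  (0,3): δ = 80.71°  ·
  (0,4): δ = 32.36°  ✓
  (0,5): δ = 53.69°  ✓
  (0,6): δ = 126.47°  ·
  (0,7): δ = 156.70°  ·
  (1,2): δ = 142.20°  ·
  (1,3): δ = 109.36°  ·
  (1,4): δ = 61.00°  ✓
  (1,5): δ = 25.05°  ✓
  (1,6): δ = 97.82°  ·
  (1,7): δ = 128.06°  ·
  (2,3): δ = 147.16°  ·
  (2,4): δ = 98.80°  ·
  (2,5): δ = 12.75°  ✓
  (2,6): δ = 60.02°  ✓
  (2,7): δ = 90.26°  ·
  (3,4): δ = 131.65°  ·
  (3,5): δ = 45.59°  ✓
  (3,6): δ = 27.18°  ✓
  (3,7): δ = 57.42°  ✓
  (4,5): δ = 93.95°  ·
  (4,6): δ = 21.17°  ✓
  (4,7): δ = 9.06°  ✓
  (5,6): δ = 107.23°  ·
  (5,7): δ = 76.99°  ·
  (6,7): δ = 149.76°  ·
antipodal pairs: 11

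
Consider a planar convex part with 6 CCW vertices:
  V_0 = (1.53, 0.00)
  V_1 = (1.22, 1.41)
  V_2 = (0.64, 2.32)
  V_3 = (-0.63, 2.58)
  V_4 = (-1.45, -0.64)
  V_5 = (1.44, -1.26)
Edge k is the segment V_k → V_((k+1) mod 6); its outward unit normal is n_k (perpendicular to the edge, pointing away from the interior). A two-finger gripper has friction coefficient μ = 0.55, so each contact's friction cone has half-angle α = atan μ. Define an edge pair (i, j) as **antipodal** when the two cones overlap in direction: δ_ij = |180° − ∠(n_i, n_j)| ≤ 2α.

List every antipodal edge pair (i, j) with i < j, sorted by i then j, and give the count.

α = atan 0.55 = 28.81°;  2α = 57.62°
n_0 = (+0.9767, +0.2147)
n_1 = (+0.8433, +0.5375)
n_2 = (+0.2006, +0.9797)
n_3 = (-0.9691, +0.2468)
n_4 = (-0.2098, -0.9778)
n_5 = (+0.9975, -0.0712)
  (0,1): δ = 159.89°  ·
  (0,2): δ = 113.97°  ·
  (0,3): δ = 26.69°  ✓
  (0,4): δ = 65.49°  ·
  (0,5): δ = 163.51°  ·
  (1,2): δ = 134.08°  ·
  (1,3): δ = 46.80°  ✓
  (1,4): δ = 45.38°  ✓
  (1,5): δ = 143.40°  ·
  (2,3): δ = 92.72°  ·
  (2,4): δ = 0.54°  ✓
  (2,5): δ = 97.48°  ·
  (3,4): δ = 87.82°  ·
  (3,5): δ = 10.20°  ✓
  (4,5): δ = 81.98°  ·
antipodal pairs: 5

count = 5; pairs: (0,3), (1,3), (1,4), (2,4), (3,5)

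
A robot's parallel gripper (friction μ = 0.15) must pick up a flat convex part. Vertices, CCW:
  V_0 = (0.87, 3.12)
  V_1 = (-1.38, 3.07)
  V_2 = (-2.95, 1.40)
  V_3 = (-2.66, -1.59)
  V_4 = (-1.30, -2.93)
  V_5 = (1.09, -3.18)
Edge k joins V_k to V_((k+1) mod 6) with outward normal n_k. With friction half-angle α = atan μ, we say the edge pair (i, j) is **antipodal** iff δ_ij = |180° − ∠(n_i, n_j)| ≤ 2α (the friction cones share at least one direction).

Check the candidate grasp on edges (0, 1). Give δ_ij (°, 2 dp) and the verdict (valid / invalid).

α = atan 0.15 = 8.53°;  2α = 17.06°
edge 0: e_0 = (-2.25, -0.05);  n_0 = (-0.0222, +0.9998)
edge 1: e_1 = (-1.57, -1.67);  n_1 = (-0.7286, +0.6850)
∠(n_0, n_1) = 45.49°
δ = |180° − 45.49°| = 134.51°
134.51° > 2α = 17.06°  →  invalid

δ = 134.51°, invalid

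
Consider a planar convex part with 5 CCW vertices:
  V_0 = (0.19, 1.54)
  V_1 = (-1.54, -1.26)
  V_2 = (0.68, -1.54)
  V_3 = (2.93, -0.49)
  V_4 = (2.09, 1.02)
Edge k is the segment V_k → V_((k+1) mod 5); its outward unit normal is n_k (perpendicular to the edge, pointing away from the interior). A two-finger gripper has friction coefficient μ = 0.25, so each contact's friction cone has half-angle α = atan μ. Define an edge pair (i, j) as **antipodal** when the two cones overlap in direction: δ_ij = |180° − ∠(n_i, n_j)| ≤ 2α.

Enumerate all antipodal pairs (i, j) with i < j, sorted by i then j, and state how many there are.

α = atan 0.25 = 14.04°;  2α = 28.07°
n_0 = (-0.8507, +0.5256)
n_1 = (-0.1251, -0.9921)
n_2 = (+0.4229, -0.9062)
n_3 = (+0.8739, +0.4861)
n_4 = (+0.2640, +0.9645)
  (0,1): δ = 65.48°  ·
  (0,2): δ = 33.27°  ·
  (0,3): δ = 60.80°  ·
  (0,4): δ = 106.40°  ·
  (1,2): δ = 147.79°  ·
  (1,3): δ = 53.72°  ·
  (1,4): δ = 8.12°  ✓
  (2,3): δ = 85.93°  ·
  (2,4): δ = 40.32°  ·
  (3,4): δ = 134.39°  ·
antipodal pairs: 1

count = 1; pairs: (1,4)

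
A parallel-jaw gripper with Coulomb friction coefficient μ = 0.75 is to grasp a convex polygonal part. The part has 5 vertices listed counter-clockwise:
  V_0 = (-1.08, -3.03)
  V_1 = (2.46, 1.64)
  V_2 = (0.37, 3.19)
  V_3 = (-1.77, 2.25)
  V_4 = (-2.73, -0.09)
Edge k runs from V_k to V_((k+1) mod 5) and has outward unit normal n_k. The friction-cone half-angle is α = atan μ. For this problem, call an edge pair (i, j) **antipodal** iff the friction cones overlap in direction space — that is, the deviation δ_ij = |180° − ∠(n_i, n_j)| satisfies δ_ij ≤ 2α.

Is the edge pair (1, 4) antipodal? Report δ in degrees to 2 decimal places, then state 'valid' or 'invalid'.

α = atan 0.75 = 36.87°;  2α = 73.74°
edge 1: e_1 = (-2.09, +1.55);  n_1 = (+0.5957, +0.8032)
edge 4: e_4 = (+1.65, -2.94);  n_4 = (-0.8721, -0.4894)
∠(n_1, n_4) = 155.86°
δ = |180° − 155.86°| = 24.14°
24.14° ≤ 2α = 73.74°  →  valid

δ = 24.14°, valid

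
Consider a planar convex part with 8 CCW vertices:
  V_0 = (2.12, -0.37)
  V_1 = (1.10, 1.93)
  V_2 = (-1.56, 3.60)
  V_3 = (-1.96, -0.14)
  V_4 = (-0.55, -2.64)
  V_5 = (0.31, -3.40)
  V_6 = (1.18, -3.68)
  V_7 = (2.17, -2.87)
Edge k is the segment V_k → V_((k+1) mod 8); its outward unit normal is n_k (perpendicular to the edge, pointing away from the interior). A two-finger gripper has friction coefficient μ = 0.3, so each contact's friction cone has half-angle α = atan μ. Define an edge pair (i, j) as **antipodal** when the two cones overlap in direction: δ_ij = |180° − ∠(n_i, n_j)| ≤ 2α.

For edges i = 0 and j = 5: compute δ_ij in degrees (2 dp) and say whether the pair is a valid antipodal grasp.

α = atan 0.3 = 16.70°;  2α = 33.40°
edge 0: e_0 = (-1.02, +2.30);  n_0 = (+0.9141, +0.4054)
edge 5: e_5 = (+0.87, -0.28);  n_5 = (-0.3064, -0.9519)
∠(n_0, n_5) = 131.76°
δ = |180° − 131.76°| = 48.24°
48.24° > 2α = 33.40°  →  invalid

δ = 48.24°, invalid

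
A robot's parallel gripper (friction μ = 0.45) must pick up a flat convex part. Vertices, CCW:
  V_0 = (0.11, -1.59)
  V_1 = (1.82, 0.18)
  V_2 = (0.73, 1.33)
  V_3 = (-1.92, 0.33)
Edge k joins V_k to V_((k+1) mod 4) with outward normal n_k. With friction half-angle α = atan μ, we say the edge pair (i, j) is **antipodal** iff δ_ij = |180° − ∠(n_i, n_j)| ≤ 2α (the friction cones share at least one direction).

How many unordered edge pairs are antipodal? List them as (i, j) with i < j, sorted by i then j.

α = atan 0.45 = 24.23°;  2α = 48.46°
n_0 = (+0.7192, -0.6948)
n_1 = (+0.7258, +0.6879)
n_2 = (-0.3531, +0.9356)
n_3 = (-0.6871, -0.7265)
  (0,1): δ = 92.52°  ·
  (0,2): δ = 25.31°  ✓
  (0,3): δ = 90.61°  ·
  (1,2): δ = 112.79°  ·
  (1,3): δ = 3.13°  ✓
  (2,3): δ = 64.08°  ·
antipodal pairs: 2

count = 2; pairs: (0,2), (1,3)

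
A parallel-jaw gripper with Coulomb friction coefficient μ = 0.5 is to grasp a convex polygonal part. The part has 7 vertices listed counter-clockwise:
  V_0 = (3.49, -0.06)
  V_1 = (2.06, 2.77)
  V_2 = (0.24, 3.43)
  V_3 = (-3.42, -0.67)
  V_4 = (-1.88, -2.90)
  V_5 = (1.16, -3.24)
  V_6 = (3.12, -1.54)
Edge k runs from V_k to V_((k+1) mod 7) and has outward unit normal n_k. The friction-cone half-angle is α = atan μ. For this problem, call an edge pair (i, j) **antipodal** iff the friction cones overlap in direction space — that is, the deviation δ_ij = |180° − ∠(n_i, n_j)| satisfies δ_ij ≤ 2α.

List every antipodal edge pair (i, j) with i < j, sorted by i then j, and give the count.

α = atan 0.5 = 26.57°;  2α = 53.13°
n_0 = (+0.8925, +0.4510)
n_1 = (+0.3409, +0.9401)
n_2 = (-0.7460, +0.6659)
n_3 = (-0.8229, -0.5683)
n_4 = (-0.1111, -0.9938)
n_5 = (+0.6552, -0.7554)
n_6 = (+0.9701, -0.2425)
  (0,1): δ = 136.74°  ·
  (0,2): δ = 68.56°  ·
  (0,3): δ = 7.82°  ✓
  (0,4): δ = 56.81°  ·
  (0,5): δ = 104.13°  ·
  (0,6): δ = 139.16°  ·
  (1,2): δ = 111.82°  ·
  (1,3): δ = 35.44°  ✓
  (1,4): δ = 13.55°  ✓
  (1,5): δ = 60.87°  ·
  (1,6): δ = 95.90°  ·
  (2,3): δ = 103.62°  ·
  (2,4): δ = 54.63°  ·
  (2,5): δ = 7.31°  ✓
  (2,6): δ = 27.72°  ✓
  (3,4): δ = 131.01°  ·
  (3,5): δ = 83.69°  ·
  (3,6): δ = 48.66°  ✓
  (4,5): δ = 132.68°  ·
  (4,6): δ = 97.65°  ·
  (5,6): δ = 144.97°  ·
antipodal pairs: 6

count = 6; pairs: (0,3), (1,3), (1,4), (2,5), (2,6), (3,6)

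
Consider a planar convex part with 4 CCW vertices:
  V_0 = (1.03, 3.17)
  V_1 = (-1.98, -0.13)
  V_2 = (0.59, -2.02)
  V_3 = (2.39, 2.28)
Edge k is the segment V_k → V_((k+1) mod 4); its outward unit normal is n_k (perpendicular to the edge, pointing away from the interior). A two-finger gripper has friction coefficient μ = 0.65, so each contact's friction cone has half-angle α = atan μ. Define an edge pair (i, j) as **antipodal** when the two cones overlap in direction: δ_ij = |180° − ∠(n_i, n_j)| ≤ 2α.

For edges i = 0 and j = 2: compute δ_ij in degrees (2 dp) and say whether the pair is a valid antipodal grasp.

δ = 19.65°, valid

α = atan 0.65 = 33.02°;  2α = 66.05°
edge 0: e_0 = (-3.01, -3.30);  n_0 = (-0.7388, +0.6739)
edge 2: e_2 = (+1.80, +4.30);  n_2 = (+0.9224, -0.3861)
∠(n_0, n_2) = 160.35°
δ = |180° − 160.35°| = 19.65°
19.65° ≤ 2α = 66.05°  →  valid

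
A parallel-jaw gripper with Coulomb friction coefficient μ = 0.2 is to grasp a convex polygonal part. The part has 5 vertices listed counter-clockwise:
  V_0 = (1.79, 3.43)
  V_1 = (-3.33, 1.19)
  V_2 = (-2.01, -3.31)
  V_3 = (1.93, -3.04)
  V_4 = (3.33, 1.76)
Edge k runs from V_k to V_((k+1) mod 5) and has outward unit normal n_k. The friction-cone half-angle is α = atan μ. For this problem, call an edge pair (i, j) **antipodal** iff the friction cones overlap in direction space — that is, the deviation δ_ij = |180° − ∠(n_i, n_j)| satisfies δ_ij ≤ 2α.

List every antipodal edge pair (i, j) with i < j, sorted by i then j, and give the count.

count = 1; pairs: (0,2)

α = atan 0.2 = 11.31°;  2α = 22.62°
n_0 = (-0.4008, +0.9162)
n_1 = (-0.9596, -0.2815)
n_2 = (+0.0684, -0.9977)
n_3 = (+0.9600, -0.2800)
n_4 = (+0.7351, +0.6779)
  (0,1): δ = 97.28°  ·
  (0,2): δ = 19.71°  ✓
  (0,3): δ = 50.11°  ·
  (0,4): δ = 109.05°  ·
  (1,2): δ = 102.43°  ·
  (1,3): δ = 32.61°  ·
  (1,4): δ = 26.33°  ·
  (2,3): δ = 110.18°  ·
  (2,4): δ = 51.24°  ·
  (3,4): δ = 121.06°  ·
antipodal pairs: 1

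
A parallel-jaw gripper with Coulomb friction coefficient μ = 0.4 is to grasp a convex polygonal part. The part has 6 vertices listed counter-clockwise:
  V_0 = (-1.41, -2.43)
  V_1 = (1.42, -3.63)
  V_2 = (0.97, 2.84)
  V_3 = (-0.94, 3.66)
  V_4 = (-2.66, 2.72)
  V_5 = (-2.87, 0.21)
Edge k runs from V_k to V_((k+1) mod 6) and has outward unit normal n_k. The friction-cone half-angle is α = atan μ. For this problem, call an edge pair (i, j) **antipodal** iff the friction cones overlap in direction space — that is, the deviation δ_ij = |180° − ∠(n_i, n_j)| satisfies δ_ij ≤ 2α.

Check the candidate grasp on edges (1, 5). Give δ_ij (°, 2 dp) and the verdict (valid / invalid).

α = atan 0.4 = 21.80°;  2α = 43.60°
edge 1: e_1 = (-0.45, +6.47);  n_1 = (+0.9976, +0.0694)
edge 5: e_5 = (+1.46, -2.64);  n_5 = (-0.8751, -0.4840)
∠(n_1, n_5) = 155.03°
δ = |180° − 155.03°| = 24.97°
24.97° ≤ 2α = 43.60°  →  valid

δ = 24.97°, valid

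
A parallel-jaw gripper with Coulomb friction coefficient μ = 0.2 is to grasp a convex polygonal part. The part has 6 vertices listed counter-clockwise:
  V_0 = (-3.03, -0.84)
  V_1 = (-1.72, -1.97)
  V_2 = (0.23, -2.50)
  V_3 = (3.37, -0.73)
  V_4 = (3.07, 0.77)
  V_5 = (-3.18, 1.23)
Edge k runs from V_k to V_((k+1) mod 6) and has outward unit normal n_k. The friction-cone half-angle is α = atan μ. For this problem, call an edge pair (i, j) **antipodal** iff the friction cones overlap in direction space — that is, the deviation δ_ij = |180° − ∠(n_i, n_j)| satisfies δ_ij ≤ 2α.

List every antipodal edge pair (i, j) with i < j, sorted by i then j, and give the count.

count = 2; pairs: (1,4), (3,5)

α = atan 0.2 = 11.31°;  2α = 22.62°
n_0 = (-0.6532, -0.7572)
n_1 = (-0.2623, -0.9650)
n_2 = (+0.4911, -0.8711)
n_3 = (+0.9806, +0.1961)
n_4 = (+0.0734, +0.9973)
n_5 = (-0.9974, -0.0723)
  (0,1): δ = 154.42°  ·
  (0,2): δ = 109.81°  ·
  (0,3): δ = 37.91°  ·
  (0,4): δ = 36.57°  ·
  (0,5): δ = 134.93°  ·
  (1,2): δ = 135.38°  ·
  (1,3): δ = 63.48°  ·
  (1,4): δ = 11.00°  ✓
  (1,5): δ = 109.35°  ·
  (2,3): δ = 108.10°  ·
  (2,4): δ = 33.62°  ·
  (2,5): δ = 64.73°  ·
  (3,4): δ = 105.52°  ·
  (3,5): δ = 7.17°  ✓
  (4,5): δ = 81.65°  ·
antipodal pairs: 2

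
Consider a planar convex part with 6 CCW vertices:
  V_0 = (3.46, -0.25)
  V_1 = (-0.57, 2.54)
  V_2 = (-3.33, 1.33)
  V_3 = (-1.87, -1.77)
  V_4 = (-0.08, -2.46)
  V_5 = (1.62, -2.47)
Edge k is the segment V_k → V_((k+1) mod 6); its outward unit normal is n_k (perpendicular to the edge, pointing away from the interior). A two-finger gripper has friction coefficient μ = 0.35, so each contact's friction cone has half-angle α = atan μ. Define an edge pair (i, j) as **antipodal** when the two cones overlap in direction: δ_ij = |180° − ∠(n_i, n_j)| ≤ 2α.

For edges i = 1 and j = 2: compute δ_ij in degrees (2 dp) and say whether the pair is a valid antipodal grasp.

δ = 88.45°, invalid

α = atan 0.35 = 19.29°;  2α = 38.58°
edge 1: e_1 = (-2.76, -1.21);  n_1 = (-0.4015, +0.9159)
edge 2: e_2 = (+1.46, -3.10);  n_2 = (-0.9047, -0.4261)
∠(n_1, n_2) = 91.55°
δ = |180° − 91.55°| = 88.45°
88.45° > 2α = 38.58°  →  invalid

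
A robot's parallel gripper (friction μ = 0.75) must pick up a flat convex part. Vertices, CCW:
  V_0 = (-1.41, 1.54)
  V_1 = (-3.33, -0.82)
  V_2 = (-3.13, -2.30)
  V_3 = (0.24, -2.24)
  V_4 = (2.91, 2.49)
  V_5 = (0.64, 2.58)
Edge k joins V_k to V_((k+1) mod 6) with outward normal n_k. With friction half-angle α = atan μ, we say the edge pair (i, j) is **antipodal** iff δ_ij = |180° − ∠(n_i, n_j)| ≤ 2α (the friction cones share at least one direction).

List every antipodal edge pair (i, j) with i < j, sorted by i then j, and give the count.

count = 7; pairs: (0,2), (0,3), (1,3), (2,4), (2,5), (3,4), (3,5)

α = atan 0.75 = 36.87°;  2α = 73.74°
n_0 = (-0.7757, +0.6311)
n_1 = (-0.9910, -0.1339)
n_2 = (+0.0178, -0.9998)
n_3 = (+0.8708, -0.4916)
n_4 = (+0.0396, +0.9992)
n_5 = (-0.4524, +0.8918)
  (0,1): δ = 133.17°  ·
  (0,2): δ = 49.85°  ✓
  (0,3): δ = 9.69°  ✓
  (0,4): δ = 126.86°  ·
  (0,5): δ = 156.03°  ·
  (1,2): δ = 96.68°  ·
  (1,3): δ = 37.14°  ✓
  (1,4): δ = 80.03°  ·
  (1,5): δ = 109.20°  ·
  (2,3): δ = 120.46°  ·
  (2,4): δ = 3.29°  ✓
  (2,5): δ = 25.88°  ✓
  (3,4): δ = 62.83°  ✓
  (3,5): δ = 33.66°  ✓
  (4,5): δ = 150.83°  ·
antipodal pairs: 7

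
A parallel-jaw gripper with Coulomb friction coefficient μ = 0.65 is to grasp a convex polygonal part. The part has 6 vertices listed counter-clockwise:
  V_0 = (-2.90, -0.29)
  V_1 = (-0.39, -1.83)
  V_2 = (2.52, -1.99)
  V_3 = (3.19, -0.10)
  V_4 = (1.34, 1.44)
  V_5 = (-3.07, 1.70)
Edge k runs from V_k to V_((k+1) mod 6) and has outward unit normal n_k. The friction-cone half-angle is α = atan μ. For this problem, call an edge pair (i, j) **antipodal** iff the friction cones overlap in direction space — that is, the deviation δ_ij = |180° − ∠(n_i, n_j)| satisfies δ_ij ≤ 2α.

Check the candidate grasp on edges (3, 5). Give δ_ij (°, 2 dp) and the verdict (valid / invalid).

δ = 45.34°, valid

α = atan 0.65 = 33.02°;  2α = 66.05°
edge 3: e_3 = (-1.85, +1.54);  n_3 = (+0.6398, +0.7686)
edge 5: e_5 = (+0.17, -1.99);  n_5 = (-0.9964, -0.0851)
∠(n_3, n_5) = 134.66°
δ = |180° − 134.66°| = 45.34°
45.34° ≤ 2α = 66.05°  →  valid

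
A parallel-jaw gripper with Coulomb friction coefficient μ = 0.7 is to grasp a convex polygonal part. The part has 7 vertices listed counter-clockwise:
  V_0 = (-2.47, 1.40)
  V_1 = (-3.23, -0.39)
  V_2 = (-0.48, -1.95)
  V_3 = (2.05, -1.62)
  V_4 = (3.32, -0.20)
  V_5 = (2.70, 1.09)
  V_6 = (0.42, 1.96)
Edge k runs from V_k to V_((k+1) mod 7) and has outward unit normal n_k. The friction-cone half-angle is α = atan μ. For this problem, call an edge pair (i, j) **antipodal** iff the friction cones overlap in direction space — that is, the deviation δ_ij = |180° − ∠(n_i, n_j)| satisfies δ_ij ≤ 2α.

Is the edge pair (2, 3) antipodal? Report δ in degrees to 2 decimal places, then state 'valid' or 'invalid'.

α = atan 0.7 = 34.99°;  2α = 69.98°
edge 2: e_2 = (+2.53, +0.33);  n_2 = (+0.1293, -0.9916)
edge 3: e_3 = (+1.27, +1.42);  n_3 = (+0.7454, -0.6666)
∠(n_2, n_3) = 40.76°
δ = |180° − 40.76°| = 139.24°
139.24° > 2α = 69.98°  →  invalid

δ = 139.24°, invalid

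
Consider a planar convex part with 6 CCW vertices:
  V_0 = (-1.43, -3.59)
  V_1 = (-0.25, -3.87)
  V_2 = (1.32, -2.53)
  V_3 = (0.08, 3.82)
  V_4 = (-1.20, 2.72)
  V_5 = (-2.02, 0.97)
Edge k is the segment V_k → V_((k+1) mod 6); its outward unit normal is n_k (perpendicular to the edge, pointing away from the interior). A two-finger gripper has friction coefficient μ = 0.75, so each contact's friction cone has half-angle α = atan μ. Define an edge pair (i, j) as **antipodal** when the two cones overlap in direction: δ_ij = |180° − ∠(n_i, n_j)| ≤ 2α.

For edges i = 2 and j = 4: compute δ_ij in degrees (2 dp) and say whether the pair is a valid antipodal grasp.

δ = 36.16°, valid

α = atan 0.75 = 36.87°;  2α = 73.74°
edge 2: e_2 = (-1.24, +6.35);  n_2 = (+0.9815, +0.1917)
edge 4: e_4 = (-0.82, -1.75);  n_4 = (-0.9055, +0.4243)
∠(n_2, n_4) = 143.84°
δ = |180° − 143.84°| = 36.16°
36.16° ≤ 2α = 73.74°  →  valid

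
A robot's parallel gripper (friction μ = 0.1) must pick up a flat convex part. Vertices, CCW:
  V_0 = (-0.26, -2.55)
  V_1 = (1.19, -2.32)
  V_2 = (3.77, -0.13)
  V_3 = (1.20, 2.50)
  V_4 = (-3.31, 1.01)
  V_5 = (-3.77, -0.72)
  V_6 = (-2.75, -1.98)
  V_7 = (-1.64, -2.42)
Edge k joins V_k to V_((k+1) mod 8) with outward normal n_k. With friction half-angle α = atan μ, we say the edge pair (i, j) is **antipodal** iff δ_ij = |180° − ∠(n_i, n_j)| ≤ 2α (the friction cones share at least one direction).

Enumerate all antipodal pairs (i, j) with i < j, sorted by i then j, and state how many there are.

α = atan 0.1 = 5.71°;  2α = 11.42°
n_0 = (+0.1567, -0.9877)
n_1 = (+0.6471, -0.7624)
n_2 = (+0.7152, +0.6989)
n_3 = (-0.3137, +0.9495)
n_4 = (-0.9664, +0.2570)
n_5 = (-0.7772, -0.6292)
n_6 = (-0.3685, -0.9296)
n_7 = (-0.0938, -0.9956)
  (0,1): δ = 148.69°  ·
  (0,2): δ = 54.67°  ·
  (0,3): δ = 9.27°  ✓
  (0,4): δ = 66.10°  ·
  (0,5): δ = 119.98°  ·
  (0,6): δ = 149.36°  ·
  (0,7): δ = 165.61°  ·
  (1,2): δ = 85.99°  ·
  (1,3): δ = 22.04°  ·
  (1,4): δ = 34.78°  ·
  (1,5): δ = 88.67°  ·
  (1,6): δ = 118.05°  ·
  (1,7): δ = 134.29°  ·
  (2,3): δ = 116.06°  ·
  (2,4): δ = 59.23°  ·
  (2,5): δ = 5.35°  ✓
  (2,6): δ = 24.04°  ·
  (2,7): δ = 40.28°  ·
  (3,4): δ = 123.17°  ·
  (3,5): δ = 69.29°  ·
  (3,6): δ = 39.91°  ·
  (3,7): δ = 23.66°  ·
  (4,5): δ = 126.12°  ·
  (4,6): δ = 96.73°  ·
  (4,7): δ = 80.49°  ·
  (5,6): δ = 150.61°  ·
  (5,7): δ = 134.37°  ·
  (6,7): δ = 163.76°  ·
antipodal pairs: 2

count = 2; pairs: (0,3), (2,5)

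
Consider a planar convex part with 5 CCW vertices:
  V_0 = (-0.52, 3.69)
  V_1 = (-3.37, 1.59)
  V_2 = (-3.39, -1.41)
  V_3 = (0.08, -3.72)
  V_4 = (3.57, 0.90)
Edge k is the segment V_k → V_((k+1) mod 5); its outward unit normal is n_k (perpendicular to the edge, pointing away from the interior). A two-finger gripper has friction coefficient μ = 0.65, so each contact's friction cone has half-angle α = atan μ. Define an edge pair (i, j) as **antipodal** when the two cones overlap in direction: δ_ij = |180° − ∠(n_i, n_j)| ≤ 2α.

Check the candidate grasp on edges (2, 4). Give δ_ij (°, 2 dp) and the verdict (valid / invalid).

α = atan 0.65 = 33.02°;  2α = 66.05°
edge 2: e_2 = (+3.47, -2.31);  n_2 = (-0.5541, -0.8324)
edge 4: e_4 = (-4.09, +2.79);  n_4 = (+0.5635, +0.8261)
∠(n_2, n_4) = 179.35°
δ = |180° − 179.35°| = 0.65°
0.65° ≤ 2α = 66.05°  →  valid

δ = 0.65°, valid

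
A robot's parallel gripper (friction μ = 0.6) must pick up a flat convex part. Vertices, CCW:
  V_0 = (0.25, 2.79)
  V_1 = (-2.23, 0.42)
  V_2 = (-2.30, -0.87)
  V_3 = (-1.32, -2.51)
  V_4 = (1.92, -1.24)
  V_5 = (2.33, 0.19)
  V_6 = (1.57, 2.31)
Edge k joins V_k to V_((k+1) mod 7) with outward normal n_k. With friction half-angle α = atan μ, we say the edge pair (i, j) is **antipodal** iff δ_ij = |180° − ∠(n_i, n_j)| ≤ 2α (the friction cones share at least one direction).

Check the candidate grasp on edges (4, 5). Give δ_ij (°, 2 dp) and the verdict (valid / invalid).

δ = 144.28°, invalid

α = atan 0.6 = 30.96°;  2α = 61.93°
edge 4: e_4 = (+0.41, +1.43);  n_4 = (+0.9613, -0.2756)
edge 5: e_5 = (-0.76, +2.12);  n_5 = (+0.9413, +0.3375)
∠(n_4, n_5) = 35.72°
δ = |180° − 35.72°| = 144.28°
144.28° > 2α = 61.93°  →  invalid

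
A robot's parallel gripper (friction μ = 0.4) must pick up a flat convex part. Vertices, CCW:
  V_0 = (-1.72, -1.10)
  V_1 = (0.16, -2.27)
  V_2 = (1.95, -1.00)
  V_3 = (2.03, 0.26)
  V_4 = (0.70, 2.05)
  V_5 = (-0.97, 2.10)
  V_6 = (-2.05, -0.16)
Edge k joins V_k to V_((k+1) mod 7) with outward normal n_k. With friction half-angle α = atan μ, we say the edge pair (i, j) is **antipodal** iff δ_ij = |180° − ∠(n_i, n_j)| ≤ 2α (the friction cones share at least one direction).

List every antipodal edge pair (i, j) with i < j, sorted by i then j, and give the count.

count = 7; pairs: (0,3), (0,4), (1,4), (1,5), (2,5), (2,6), (3,6)

α = atan 0.4 = 21.80°;  2α = 43.60°
n_0 = (-0.5284, -0.8490)
n_1 = (+0.5786, -0.8156)
n_2 = (+0.9980, -0.0634)
n_3 = (+0.8027, +0.5964)
n_4 = (+0.0299, +0.9996)
n_5 = (-0.9023, +0.4312)
n_6 = (-0.9435, -0.3312)
  (0,1): δ = 112.75°  ·
  (0,2): δ = 61.74°  ·
  (0,3): δ = 21.49°  ✓
  (0,4): δ = 30.18°  ✓
  (0,5): δ = 96.35°  ·
  (0,6): δ = 141.24°  ·
  (1,2): δ = 128.99°  ·
  (1,3): δ = 88.74°  ·
  (1,4): δ = 37.07°  ✓
  (1,5): δ = 29.10°  ✓
  (1,6): δ = 73.99°  ·
  (2,3): δ = 139.75°  ·
  (2,4): δ = 88.08°  ·
  (2,5): δ = 21.91°  ✓
  (2,6): δ = 22.98°  ✓
  (3,4): δ = 128.33°  ·
  (3,5): δ = 62.15°  ·
  (3,6): δ = 17.27°  ✓
  (4,5): δ = 113.83°  ·
  (4,6): δ = 68.94°  ·
  (5,6): δ = 135.11°  ·
antipodal pairs: 7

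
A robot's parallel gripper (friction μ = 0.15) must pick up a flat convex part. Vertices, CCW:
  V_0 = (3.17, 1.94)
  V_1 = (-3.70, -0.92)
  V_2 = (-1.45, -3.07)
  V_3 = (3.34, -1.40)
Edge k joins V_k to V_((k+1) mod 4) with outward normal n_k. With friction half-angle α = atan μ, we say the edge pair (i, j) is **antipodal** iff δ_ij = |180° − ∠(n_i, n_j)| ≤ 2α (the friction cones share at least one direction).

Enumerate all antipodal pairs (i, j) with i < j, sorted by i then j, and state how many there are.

α = atan 0.15 = 8.53°;  2α = 17.06°
n_0 = (-0.3843, +0.9232)
n_1 = (-0.6909, -0.7230)
n_2 = (+0.3292, -0.9443)
n_3 = (+0.9987, +0.0508)
  (0,1): δ = 66.30°  ·
  (0,2): δ = 3.38°  ✓
  (0,3): δ = 70.31°  ·
  (1,2): δ = 117.08°  ·
  (1,3): δ = 43.39°  ·
  (2,3): δ = 106.31°  ·
antipodal pairs: 1

count = 1; pairs: (0,2)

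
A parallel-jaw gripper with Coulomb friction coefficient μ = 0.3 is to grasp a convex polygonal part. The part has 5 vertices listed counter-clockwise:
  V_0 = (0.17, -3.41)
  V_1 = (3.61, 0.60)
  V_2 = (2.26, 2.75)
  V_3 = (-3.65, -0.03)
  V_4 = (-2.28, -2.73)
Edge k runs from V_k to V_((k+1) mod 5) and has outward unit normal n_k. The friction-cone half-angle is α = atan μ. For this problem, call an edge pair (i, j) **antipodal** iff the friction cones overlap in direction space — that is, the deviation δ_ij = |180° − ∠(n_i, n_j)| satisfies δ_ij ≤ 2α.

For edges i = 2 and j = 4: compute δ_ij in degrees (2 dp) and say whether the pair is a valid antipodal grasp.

α = atan 0.3 = 16.70°;  2α = 33.40°
edge 2: e_2 = (-5.91, -2.78);  n_2 = (-0.4256, +0.9049)
edge 4: e_4 = (+2.45, -0.68);  n_4 = (-0.2674, -0.9636)
∠(n_2, n_4) = 139.30°
δ = |180° − 139.30°| = 40.70°
40.70° > 2α = 33.40°  →  invalid

δ = 40.70°, invalid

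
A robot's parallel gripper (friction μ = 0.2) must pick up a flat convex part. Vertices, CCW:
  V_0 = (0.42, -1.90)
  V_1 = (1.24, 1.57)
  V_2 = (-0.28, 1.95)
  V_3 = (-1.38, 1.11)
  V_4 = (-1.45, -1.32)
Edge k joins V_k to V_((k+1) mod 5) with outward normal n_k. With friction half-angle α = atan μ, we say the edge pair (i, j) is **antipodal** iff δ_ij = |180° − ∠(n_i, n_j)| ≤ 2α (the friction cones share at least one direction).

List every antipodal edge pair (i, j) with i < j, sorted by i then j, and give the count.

α = atan 0.2 = 11.31°;  2α = 22.62°
n_0 = (+0.9732, -0.2300)
n_1 = (+0.2425, +0.9701)
n_2 = (-0.6069, +0.7948)
n_3 = (-0.9996, +0.0288)
n_4 = (-0.2962, -0.9551)
  (0,1): δ = 90.74°  ·
  (0,2): δ = 39.34°  ·
  (0,3): δ = 11.65°  ✓
  (0,4): δ = 86.06°  ·
  (1,2): δ = 128.60°  ·
  (1,3): δ = 77.61°  ·
  (1,4): δ = 3.20°  ✓
  (2,3): δ = 129.02°  ·
  (2,4): δ = 54.60°  ·
  (3,4): δ = 105.58°  ·
antipodal pairs: 2

count = 2; pairs: (0,3), (1,4)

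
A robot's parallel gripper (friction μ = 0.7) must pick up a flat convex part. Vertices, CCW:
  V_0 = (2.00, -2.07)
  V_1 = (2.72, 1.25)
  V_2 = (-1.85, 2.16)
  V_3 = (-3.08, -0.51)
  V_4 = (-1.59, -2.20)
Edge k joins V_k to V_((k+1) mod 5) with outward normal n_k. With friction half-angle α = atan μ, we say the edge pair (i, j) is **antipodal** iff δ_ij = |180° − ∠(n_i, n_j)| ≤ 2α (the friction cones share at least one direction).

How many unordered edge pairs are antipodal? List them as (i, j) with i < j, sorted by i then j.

count = 5; pairs: (0,2), (0,3), (1,3), (1,4), (2,4)

α = atan 0.7 = 34.99°;  2α = 69.98°
n_0 = (+0.9773, -0.2119)
n_1 = (+0.1953, +0.9807)
n_2 = (-0.9083, +0.4184)
n_3 = (-0.7501, -0.6613)
n_4 = (+0.0362, -0.9993)
  (0,1): δ = 89.03°  ·
  (0,2): δ = 12.50°  ✓
  (0,3): δ = 53.64°  ✓
  (0,4): δ = 104.31°  ·
  (1,2): δ = 103.47°  ·
  (1,3): δ = 37.34°  ✓
  (1,4): δ = 13.34°  ✓
  (2,3): δ = 113.86°  ·
  (2,4): δ = 63.19°  ✓
  (3,4): δ = 129.33°  ·
antipodal pairs: 5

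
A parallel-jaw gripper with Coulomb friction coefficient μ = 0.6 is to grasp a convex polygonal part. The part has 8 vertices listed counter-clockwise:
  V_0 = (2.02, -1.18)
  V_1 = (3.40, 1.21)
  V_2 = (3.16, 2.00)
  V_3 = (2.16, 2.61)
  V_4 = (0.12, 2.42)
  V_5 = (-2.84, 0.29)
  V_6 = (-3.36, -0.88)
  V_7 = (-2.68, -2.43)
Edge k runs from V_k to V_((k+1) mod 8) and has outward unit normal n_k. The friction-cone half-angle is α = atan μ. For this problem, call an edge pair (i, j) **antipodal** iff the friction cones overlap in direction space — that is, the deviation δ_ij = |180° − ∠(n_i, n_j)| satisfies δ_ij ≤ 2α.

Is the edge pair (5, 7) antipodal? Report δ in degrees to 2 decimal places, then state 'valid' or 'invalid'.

δ = 51.14°, valid

α = atan 0.6 = 30.96°;  2α = 61.93°
edge 5: e_5 = (-0.52, -1.17);  n_5 = (-0.9138, +0.4061)
edge 7: e_7 = (+4.70, +1.25);  n_7 = (+0.2570, -0.9664)
∠(n_5, n_7) = 128.86°
δ = |180° − 128.86°| = 51.14°
51.14° ≤ 2α = 61.93°  →  valid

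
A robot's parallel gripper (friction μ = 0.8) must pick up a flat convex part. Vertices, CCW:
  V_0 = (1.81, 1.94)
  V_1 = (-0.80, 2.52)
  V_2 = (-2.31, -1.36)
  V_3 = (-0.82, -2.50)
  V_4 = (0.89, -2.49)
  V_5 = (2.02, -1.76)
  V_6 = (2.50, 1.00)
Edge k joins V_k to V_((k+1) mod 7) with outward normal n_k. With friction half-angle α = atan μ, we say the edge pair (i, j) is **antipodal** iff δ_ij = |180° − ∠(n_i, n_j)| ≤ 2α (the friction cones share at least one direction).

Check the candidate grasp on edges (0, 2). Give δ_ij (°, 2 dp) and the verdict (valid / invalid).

δ = 24.89°, valid

α = atan 0.8 = 38.66°;  2α = 77.32°
edge 0: e_0 = (-2.61, +0.58);  n_0 = (+0.2169, +0.9762)
edge 2: e_2 = (+1.49, -1.14);  n_2 = (-0.6076, -0.7942)
∠(n_0, n_2) = 155.11°
δ = |180° − 155.11°| = 24.89°
24.89° ≤ 2α = 77.32°  →  valid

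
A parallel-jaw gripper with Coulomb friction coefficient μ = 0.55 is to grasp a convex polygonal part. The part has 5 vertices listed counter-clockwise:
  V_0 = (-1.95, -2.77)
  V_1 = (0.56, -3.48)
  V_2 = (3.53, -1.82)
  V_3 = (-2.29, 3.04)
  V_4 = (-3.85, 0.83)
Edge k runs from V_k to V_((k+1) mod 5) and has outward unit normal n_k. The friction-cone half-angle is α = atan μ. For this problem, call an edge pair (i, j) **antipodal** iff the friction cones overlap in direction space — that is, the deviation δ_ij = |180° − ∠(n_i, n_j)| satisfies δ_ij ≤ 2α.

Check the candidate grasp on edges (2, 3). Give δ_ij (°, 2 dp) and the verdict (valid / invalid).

δ = 85.35°, invalid

α = atan 0.55 = 28.81°;  2α = 57.62°
edge 2: e_2 = (-5.82, +4.86);  n_2 = (+0.6410, +0.7676)
edge 3: e_3 = (-1.56, -2.21);  n_3 = (-0.8170, +0.5767)
∠(n_2, n_3) = 94.65°
δ = |180° − 94.65°| = 85.35°
85.35° > 2α = 57.62°  →  invalid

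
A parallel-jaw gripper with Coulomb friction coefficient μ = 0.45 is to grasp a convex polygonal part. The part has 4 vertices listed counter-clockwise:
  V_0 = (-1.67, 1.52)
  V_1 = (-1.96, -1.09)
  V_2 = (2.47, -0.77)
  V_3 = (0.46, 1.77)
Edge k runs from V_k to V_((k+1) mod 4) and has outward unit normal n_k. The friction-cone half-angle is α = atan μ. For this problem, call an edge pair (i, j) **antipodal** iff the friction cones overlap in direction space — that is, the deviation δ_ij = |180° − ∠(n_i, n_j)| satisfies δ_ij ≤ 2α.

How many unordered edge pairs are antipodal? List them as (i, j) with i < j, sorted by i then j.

count = 2; pairs: (0,2), (1,3)

α = atan 0.45 = 24.23°;  2α = 48.46°
n_0 = (-0.9939, +0.1104)
n_1 = (+0.0720, -0.9974)
n_2 = (+0.7842, +0.6205)
n_3 = (-0.1166, +0.9932)
  (0,1): δ = 79.53°  ·
  (0,2): δ = 44.70°  ✓
  (0,3): δ = 103.03°  ·
  (1,2): δ = 55.78°  ·
  (1,3): δ = 2.56°  ✓
  (2,3): δ = 121.66°  ·
antipodal pairs: 2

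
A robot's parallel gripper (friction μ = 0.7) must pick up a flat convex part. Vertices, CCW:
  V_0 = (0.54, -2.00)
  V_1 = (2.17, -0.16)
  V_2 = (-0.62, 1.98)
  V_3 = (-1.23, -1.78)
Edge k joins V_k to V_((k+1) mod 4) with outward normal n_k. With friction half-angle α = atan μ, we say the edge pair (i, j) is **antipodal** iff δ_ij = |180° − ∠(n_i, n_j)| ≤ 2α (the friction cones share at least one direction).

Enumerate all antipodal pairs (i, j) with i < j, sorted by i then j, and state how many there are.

count = 3; pairs: (0,2), (1,2), (1,3)

α = atan 0.7 = 34.99°;  2α = 69.98°
n_0 = (+0.7485, -0.6631)
n_1 = (+0.6086, +0.7935)
n_2 = (-0.9871, +0.1601)
n_3 = (-0.1233, -0.9924)
  (0,1): δ = 85.95°  ·
  (0,2): δ = 32.32°  ✓
  (0,3): δ = 124.45°  ·
  (1,2): δ = 61.73°  ✓
  (1,3): δ = 30.40°  ✓
  (2,3): δ = 87.87°  ·
antipodal pairs: 3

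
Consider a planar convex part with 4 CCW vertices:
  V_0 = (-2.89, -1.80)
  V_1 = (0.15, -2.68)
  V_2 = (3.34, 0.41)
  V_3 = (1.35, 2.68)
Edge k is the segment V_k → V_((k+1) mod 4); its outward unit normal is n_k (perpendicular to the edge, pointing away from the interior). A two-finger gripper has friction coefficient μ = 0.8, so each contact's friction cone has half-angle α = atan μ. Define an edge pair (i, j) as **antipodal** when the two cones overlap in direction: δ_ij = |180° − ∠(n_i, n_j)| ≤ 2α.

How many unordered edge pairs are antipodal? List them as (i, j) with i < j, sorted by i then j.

α = atan 0.8 = 38.66°;  2α = 77.32°
n_0 = (-0.2781, -0.9606)
n_1 = (+0.6958, -0.7183)
n_2 = (+0.7520, +0.6592)
n_3 = (-0.7263, +0.6874)
  (0,1): δ = 119.77°  ·
  (0,2): δ = 32.62°  ✓
  (0,3): δ = 62.72°  ✓
  (1,2): δ = 92.85°  ·
  (1,3): δ = 2.49°  ✓
  (2,3): δ = 84.66°  ·
antipodal pairs: 3

count = 3; pairs: (0,2), (0,3), (1,3)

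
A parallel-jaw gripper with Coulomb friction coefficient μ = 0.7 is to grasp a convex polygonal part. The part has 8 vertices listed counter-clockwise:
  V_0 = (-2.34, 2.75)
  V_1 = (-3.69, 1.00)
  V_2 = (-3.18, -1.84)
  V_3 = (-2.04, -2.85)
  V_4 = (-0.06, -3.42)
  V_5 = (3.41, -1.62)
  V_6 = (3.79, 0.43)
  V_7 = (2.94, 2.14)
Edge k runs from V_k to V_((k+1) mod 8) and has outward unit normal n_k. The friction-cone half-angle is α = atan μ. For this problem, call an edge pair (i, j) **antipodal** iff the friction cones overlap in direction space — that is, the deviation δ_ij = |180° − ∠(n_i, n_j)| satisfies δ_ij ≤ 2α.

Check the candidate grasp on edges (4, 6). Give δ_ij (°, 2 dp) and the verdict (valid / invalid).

δ = 90.99°, invalid

α = atan 0.7 = 34.99°;  2α = 69.98°
edge 4: e_4 = (+3.47, +1.80);  n_4 = (+0.4605, -0.8877)
edge 6: e_6 = (-0.85, +1.71);  n_6 = (+0.8955, +0.4451)
∠(n_4, n_6) = 89.01°
δ = |180° − 89.01°| = 90.99°
90.99° > 2α = 69.98°  →  invalid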